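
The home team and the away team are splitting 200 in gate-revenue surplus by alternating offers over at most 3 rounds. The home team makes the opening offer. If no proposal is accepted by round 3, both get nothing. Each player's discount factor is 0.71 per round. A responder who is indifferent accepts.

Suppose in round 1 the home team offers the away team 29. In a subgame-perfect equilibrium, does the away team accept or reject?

Work out the away team's continuation value if the offer is rejected.
Round 3 (the home team proposes): rejection yields 0 for the away team; the home team offers 0 and keeps 200.
Round 2 (the away team proposes): the home team can get 200 next round, worth 0.71 × 200 = 142 now; the away team offers that and keeps 58.
So by rejecting in round 1, the away team gets 58 next round, worth 0.71 × 58 = 41.18 now.
Offer 29 < 41.18, so the away team rejects.

Reject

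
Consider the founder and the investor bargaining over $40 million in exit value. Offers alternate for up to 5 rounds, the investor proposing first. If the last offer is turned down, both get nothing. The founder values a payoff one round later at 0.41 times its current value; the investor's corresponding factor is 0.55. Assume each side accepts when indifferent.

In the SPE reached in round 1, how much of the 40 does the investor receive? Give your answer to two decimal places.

Round 5 (the investor proposes): rejection yields 0 for the founder; the investor offers 0 and keeps 40.
Round 4 (the founder proposes): the investor can get 40 next round, worth 0.55 × 40 = 22 now; the founder offers that and keeps 18.
Round 3 (the investor proposes): the founder can get 18 next round, worth 0.41 × 18 = 7.38 now. The investor offers 7.38 and keeps 40 − 7.38 = 32.62.
Round 2 (the founder proposes): the investor can get 32.62 next round, worth 0.55 × 32.62 = 17.941 now, so the founder offers 17.941, keeping 22.059.
Round 1 (the investor proposes): the founder can get 22.059 next round, worth 0.41 × 22.059 = 9.04419 now. The investor offers 9.04419 and keeps 40 − 9.04419 = 30.95581.

30.96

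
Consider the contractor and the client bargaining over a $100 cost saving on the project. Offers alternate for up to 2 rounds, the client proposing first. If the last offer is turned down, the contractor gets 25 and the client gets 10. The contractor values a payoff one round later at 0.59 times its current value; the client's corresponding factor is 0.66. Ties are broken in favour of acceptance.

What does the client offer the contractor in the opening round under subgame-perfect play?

53.1

Round 2 (the contractor proposes): the client gets 10 if talks fail, so the contractor offers 10 and keeps 90.
Round 1 (the client proposes): the contractor can get 90 next round, worth 0.59 × 90 = 53.1 now; the client offers that and keeps 46.9.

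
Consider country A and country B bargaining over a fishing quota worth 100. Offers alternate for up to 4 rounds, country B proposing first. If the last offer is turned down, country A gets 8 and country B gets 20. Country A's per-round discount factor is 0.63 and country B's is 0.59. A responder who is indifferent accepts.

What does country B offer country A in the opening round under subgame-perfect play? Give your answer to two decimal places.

Solve by backward induction from round 4.
Round 4 (country A proposes): country B gets 20 if talks fail, so country A offers 20 and keeps 80.
Round 3 (country B proposes): country A can get 80 next round, worth 0.63 × 80 = 50.4 now; country B offers that and keeps 49.6.
Round 2 (country A proposes): country B can get 49.6 next round, worth 0.59 × 49.6 = 29.264 now. Country A offers 29.264 and keeps 100 − 29.264 = 70.736.
Round 1 (country B proposes): country A can get 70.736 next round, worth 0.63 × 70.736 = 44.56368 now, so country B offers 44.56368, keeping 55.43632.

44.56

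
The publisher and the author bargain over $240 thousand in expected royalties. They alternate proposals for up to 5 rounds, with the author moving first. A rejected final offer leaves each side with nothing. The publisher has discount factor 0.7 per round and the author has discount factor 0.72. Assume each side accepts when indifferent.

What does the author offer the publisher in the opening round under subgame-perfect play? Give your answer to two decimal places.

70.75

Round 5 (the author proposes): the publisher will accept anything ≥ 0, so the author offers 0 and keeps 240.
Round 4 (the publisher proposes): the author can get 240 next round, worth 0.72 × 240 = 172.8 now; the publisher offers that and keeps 67.2.
Round 3 (the author proposes): the publisher can get 67.2 next round, worth 0.7 × 67.2 = 47.04 now. The author offers 47.04 and keeps 240 − 47.04 = 192.96.
Round 2 (the publisher proposes): the author can get 192.96 next round, worth 0.72 × 192.96 = 138.9312 now; the publisher offers that and keeps 101.0688.
Round 1 (the author proposes): the publisher can get 101.0688 next round, worth 0.7 × 101.0688 = 70.74816 now, so the author offers 70.74816, keeping 169.25184.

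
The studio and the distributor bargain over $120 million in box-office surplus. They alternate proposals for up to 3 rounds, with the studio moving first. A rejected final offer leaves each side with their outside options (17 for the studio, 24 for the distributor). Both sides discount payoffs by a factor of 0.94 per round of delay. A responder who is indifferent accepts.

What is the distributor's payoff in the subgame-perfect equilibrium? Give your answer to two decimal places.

Round 3 (the studio proposes): the distributor gets 24 if talks fail, so the studio offers 24 and keeps 96.
Round 2 (the distributor proposes): the studio can get 96 next round, worth 0.94 × 96 = 90.24 now; the distributor offers that and keeps 29.76.
Round 1 (the studio proposes): the distributor can get 29.76 next round, worth 0.94 × 29.76 = 27.9744 now, so the studio offers 27.9744, keeping 92.0256.

27.97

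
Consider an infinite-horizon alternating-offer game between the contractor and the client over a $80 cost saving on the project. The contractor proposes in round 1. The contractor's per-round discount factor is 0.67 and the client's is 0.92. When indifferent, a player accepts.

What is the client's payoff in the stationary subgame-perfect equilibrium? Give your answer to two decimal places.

In a stationary SPE each proposer offers the other exactly their discounted continuation value.
If the contractor keeps x when proposing and the client keeps y when proposing, then x = 80 − 0.92y and y = 80 − 0.67x.
Solving: x = 80(1 − 0.92) / (1 − 0.67·0.92) = 6.4 / 0.3836 ≈ 16.6840.
The client gets 80 − 16.6840 ≈ 63.3160.

63.32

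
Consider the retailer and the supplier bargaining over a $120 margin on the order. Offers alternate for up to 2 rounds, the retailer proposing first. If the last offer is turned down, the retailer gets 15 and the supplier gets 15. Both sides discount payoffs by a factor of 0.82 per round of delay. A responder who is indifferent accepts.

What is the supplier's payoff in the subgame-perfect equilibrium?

86.1

Round 2 (the supplier proposes): the retailer gets 15 if talks fail, so the supplier offers 15 and keeps 105.
Round 1 (the retailer proposes): the supplier can get 105 next round, worth 0.82 × 105 = 86.1 now. The retailer offers 86.1 and keeps 120 − 86.1 = 33.9.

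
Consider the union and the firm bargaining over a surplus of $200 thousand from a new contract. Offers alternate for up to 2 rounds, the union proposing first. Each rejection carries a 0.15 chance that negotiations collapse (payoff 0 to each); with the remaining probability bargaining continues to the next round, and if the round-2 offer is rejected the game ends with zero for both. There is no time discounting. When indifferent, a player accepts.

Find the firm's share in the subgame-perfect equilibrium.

170

By backward induction:
Round 2 (the firm proposes): rejection yields 0 for the union; the firm offers 0 and keeps 200.
Round 1 (the union proposes): rejecting gives the firm an expected 0.85 × 200 = 170; the union offers that and keeps 30.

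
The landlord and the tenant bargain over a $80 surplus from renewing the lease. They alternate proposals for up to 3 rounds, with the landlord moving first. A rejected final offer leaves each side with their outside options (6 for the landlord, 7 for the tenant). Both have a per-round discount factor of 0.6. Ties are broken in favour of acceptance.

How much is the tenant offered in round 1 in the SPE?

21.72

Round 3 (the landlord proposes): the tenant gets 7 if talks fail, so the landlord offers 7 and keeps 73.
Round 2 (the tenant proposes): the landlord can get 73 next round, worth 0.6 × 73 = 43.8 now. The tenant offers 43.8 and keeps 80 − 43.8 = 36.2.
Round 1 (the landlord proposes): the tenant can get 36.2 next round, worth 0.6 × 36.2 = 21.72 now; the landlord offers that and keeps 58.28.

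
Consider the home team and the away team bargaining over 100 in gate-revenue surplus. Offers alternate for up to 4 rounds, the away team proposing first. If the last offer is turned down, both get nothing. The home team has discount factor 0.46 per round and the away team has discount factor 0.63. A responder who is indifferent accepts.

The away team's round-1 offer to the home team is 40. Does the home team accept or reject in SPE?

Round 4 (the home team proposes): rejection yields 0 for the away team; the home team offers 0 and keeps 100.
Round 3 (the away team proposes): the home team can get 100 next round, worth 0.46 × 100 = 46 now; the away team offers that and keeps 54.
Round 2 (the home team proposes): the away team can get 54 next round, worth 0.63 × 54 = 34.02 now. The home team offers 34.02 and keeps 100 − 34.02 = 65.98.
So by rejecting in round 1, the home team gets 65.98 next round, worth 0.46 × 65.98 = 30.3508 now.
Offer 40 ≥ 30.3508, so the home team accepts.

Accept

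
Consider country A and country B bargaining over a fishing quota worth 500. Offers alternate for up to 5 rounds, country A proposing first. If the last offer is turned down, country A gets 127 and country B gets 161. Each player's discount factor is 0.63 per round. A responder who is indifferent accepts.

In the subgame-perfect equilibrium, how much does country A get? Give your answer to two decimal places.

311.83

By backward induction:
Round 5 (country A proposes): country B gets 161 if talks fail, so country A offers 161 and keeps 339.
Round 4 (country B proposes): country A can get 339 next round, worth 0.63 × 339 = 213.57 now, so country B offers 213.57, keeping 286.43.
Round 3 (country A proposes): country B can get 286.43 next round, worth 0.63 × 286.43 = 180.4509 now; country A offers that and keeps 319.5491.
Round 2 (country B proposes): country A can get 319.5491 next round, worth 0.63 × 319.5491 = 201.315933 now; country B offers that and keeps 298.684067.
Round 1 (country A proposes): country B can get 298.684067 next round, worth 0.63 × 298.684067 = 188.17096221 now; country A offers that and keeps 311.82903779.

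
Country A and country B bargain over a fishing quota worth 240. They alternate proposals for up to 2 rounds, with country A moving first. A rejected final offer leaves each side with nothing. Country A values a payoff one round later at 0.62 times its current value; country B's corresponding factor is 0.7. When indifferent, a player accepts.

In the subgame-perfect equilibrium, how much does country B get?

168

Round 2 (country B proposes): rejection yields 0 for country A; country B offers 0 and keeps 240.
Round 1 (country A proposes): country B can get 240 next round, worth 0.7 × 240 = 168 now; country A offers that and keeps 72.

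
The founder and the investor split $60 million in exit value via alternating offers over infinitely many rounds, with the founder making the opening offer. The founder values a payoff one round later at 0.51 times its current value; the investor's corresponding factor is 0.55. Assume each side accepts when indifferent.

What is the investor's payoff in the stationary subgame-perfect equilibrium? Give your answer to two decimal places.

22.47

Let x be the founder's share when the founder proposes and y be the investor's share when the investor proposes.
The investor accepts iff offered ≥ 0.55·y, so x = 60 − 0.55y. Symmetrically y = 60 − 0.51x.
Substituting: x = 60 − 0.55(60 − 0.51x), giving x(1 − 0.51·0.55) = 60(1 − 0.55).
So x = 60 × 0.45 / 0.7195 ≈ 37.5261, and the investor receives 60 − x ≈ 22.4739.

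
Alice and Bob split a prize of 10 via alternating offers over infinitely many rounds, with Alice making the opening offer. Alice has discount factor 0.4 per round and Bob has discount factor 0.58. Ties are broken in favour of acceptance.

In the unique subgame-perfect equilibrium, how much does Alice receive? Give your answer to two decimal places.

Let x be Alice's share when Alice proposes and y be Bob's share when Bob proposes.
Bob accepts iff offered ≥ 0.58·y, so x = 10 − 0.58y. Symmetrically y = 10 − 0.4x.
Substituting: x = 10 − 0.58(10 − 0.4x), giving x(1 − 0.4·0.58) = 10(1 − 0.58).
So x = 10 × 0.42 / 0.768 ≈ 5.4688, and Bob receives 10 − x ≈ 4.5313.

5.47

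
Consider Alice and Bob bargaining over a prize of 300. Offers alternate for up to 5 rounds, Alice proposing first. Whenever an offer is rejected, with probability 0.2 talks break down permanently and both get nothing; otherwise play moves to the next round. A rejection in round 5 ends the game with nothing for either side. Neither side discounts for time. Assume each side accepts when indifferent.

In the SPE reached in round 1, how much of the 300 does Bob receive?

78.72

Round 5 (Alice proposes): Bob will accept anything ≥ 0, so Alice offers 0 and keeps 300.
Round 4 (Bob proposes): rejecting gives Alice an expected 0.8 × 300 = 240. Bob offers 240 and keeps 300 − 240 = 60.
Round 3 (Alice proposes): rejecting gives Bob an expected 0.8 × 60 = 48, so Alice offers 48, keeping 252.
Round 2 (Bob proposes): rejecting gives Alice an expected 0.8 × 252 = 201.6. Bob offers 201.6 and keeps 300 − 201.6 = 98.4.
Round 1 (Alice proposes): rejecting gives Bob an expected 0.8 × 98.4 = 78.72, so Alice offers 78.72, keeping 221.28.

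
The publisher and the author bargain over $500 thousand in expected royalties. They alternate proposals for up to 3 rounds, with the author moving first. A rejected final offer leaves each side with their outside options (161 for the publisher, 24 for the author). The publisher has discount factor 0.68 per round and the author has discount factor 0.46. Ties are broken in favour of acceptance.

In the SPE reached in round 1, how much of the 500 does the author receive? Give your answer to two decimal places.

Round 3 (the author proposes): the publisher gets 161 if talks fail, so the author offers 161 and keeps 339.
Round 2 (the publisher proposes): the author can get 339 next round, worth 0.46 × 339 = 155.94 now, so the publisher offers 155.94, keeping 344.06.
Round 1 (the author proposes): the publisher can get 344.06 next round, worth 0.68 × 344.06 = 233.9608 now, so the author offers 233.9608, keeping 266.0392.

266.04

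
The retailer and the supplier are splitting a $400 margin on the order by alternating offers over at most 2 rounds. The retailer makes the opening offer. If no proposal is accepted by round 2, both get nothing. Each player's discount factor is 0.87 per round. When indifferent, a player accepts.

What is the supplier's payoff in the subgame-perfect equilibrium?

Round 2 (the supplier proposes): rejection yields 0 for the retailer; the supplier offers 0 and keeps 400.
Round 1 (the retailer proposes): the supplier can get 400 next round, worth 0.87 × 400 = 348 now, so the retailer offers 348, keeping 52.

348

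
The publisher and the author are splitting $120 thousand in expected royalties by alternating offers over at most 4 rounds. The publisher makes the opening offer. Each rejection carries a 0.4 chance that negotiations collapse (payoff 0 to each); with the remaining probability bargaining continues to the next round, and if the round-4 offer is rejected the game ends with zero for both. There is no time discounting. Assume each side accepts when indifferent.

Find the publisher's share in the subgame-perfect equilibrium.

Round 4 (the author proposes): the publisher will accept anything ≥ 0, so the author offers 0 and keeps 120.
Round 3 (the publisher proposes): rejecting gives the author an expected 0.6 × 120 = 72, so the publisher offers 72, keeping 48.
Round 2 (the author proposes): rejecting gives the publisher an expected 0.6 × 48 = 28.8. The author offers 28.8 and keeps 120 − 28.8 = 91.2.
Round 1 (the publisher proposes): rejecting gives the author an expected 0.6 × 91.2 = 54.72, so the publisher offers 54.72, keeping 65.28.

65.28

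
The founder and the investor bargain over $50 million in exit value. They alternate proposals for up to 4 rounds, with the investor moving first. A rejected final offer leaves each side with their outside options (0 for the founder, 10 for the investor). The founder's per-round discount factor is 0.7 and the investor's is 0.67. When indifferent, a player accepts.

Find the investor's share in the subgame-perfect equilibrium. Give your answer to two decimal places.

25.32

By backward induction:
Round 4 (the founder proposes): the investor gets 10 if talks fail, so the founder offers 10 and keeps 40.
Round 3 (the investor proposes): the founder can get 40 next round, worth 0.7 × 40 = 28 now, so the investor offers 28, keeping 22.
Round 2 (the founder proposes): the investor can get 22 next round, worth 0.67 × 22 = 14.74 now, so the founder offers 14.74, keeping 35.26.
Round 1 (the investor proposes): the founder can get 35.26 next round, worth 0.7 × 35.26 = 24.682 now, so the investor offers 24.682, keeping 25.318.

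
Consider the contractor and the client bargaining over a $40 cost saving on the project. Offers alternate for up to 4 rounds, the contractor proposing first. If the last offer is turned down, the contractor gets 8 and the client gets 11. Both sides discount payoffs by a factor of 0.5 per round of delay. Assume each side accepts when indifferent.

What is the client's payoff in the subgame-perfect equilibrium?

Round 4 (the client proposes): the contractor gets 8 if talks fail, so the client offers 8 and keeps 32.
Round 3 (the contractor proposes): the client can get 32 next round, worth 0.5 × 32 = 16 now; the contractor offers that and keeps 24.
Round 2 (the client proposes): the contractor can get 24 next round, worth 0.5 × 24 = 12 now, so the client offers 12, keeping 28.
Round 1 (the contractor proposes): the client can get 28 next round, worth 0.5 × 28 = 14 now; the contractor offers that and keeps 26.

14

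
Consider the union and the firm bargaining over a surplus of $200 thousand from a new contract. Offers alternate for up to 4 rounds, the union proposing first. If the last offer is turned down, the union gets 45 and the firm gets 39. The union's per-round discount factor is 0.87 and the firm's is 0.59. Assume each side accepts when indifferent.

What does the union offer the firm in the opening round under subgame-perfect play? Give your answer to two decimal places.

Solve by backward induction from round 4.
Round 4 (the firm proposes): the union gets 45 if talks fail, so the firm offers 45 and keeps 155.
Round 3 (the union proposes): the firm can get 155 next round, worth 0.59 × 155 = 91.45 now. The union offers 91.45 and keeps 200 − 91.45 = 108.55.
Round 2 (the firm proposes): the union can get 108.55 next round, worth 0.87 × 108.55 = 94.4385 now. The firm offers 94.4385 and keeps 200 − 94.4385 = 105.5615.
Round 1 (the union proposes): the firm can get 105.5615 next round, worth 0.59 × 105.5615 = 62.281285 now, so the union offers 62.281285, keeping 137.718715.

62.28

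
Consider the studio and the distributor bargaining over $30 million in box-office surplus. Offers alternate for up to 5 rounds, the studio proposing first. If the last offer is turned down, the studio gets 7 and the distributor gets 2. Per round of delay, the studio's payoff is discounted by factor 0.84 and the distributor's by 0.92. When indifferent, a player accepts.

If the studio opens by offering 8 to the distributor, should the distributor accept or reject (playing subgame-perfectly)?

Reject

Round 5 (the studio proposes): the distributor gets 2 if talks fail, so the studio offers 2 and keeps 28.
Round 4 (the distributor proposes): the studio can get 28 next round, worth 0.84 × 28 = 23.52 now. The distributor offers 23.52 and keeps 30 − 23.52 = 6.48.
Round 3 (the studio proposes): the distributor can get 6.48 next round, worth 0.92 × 6.48 = 5.9616 now; the studio offers that and keeps 24.0384.
Round 2 (the distributor proposes): the studio can get 24.0384 next round, worth 0.84 × 24.0384 = 20.192256 now; the distributor offers that and keeps 9.807744.
So by rejecting in round 1, the distributor gets 9.807744 next round, worth 0.92 × 9.807744 = 9.02312448 now.
Offer 8 < 9.02312448, so the distributor rejects.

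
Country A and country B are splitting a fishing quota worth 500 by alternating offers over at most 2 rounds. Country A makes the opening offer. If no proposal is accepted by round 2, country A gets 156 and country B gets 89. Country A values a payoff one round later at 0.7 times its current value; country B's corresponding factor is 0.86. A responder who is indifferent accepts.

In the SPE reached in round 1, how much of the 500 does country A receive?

204.16

Solve by backward induction from round 2.
Round 2 (country B proposes): country A gets 156 if talks fail, so country B offers 156 and keeps 344.
Round 1 (country A proposes): country B can get 344 next round, worth 0.86 × 344 = 295.84 now; country A offers that and keeps 204.16.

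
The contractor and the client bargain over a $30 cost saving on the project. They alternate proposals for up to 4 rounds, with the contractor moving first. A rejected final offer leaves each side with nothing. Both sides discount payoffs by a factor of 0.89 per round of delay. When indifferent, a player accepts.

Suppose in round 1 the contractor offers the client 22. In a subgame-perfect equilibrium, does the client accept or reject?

Round 4 (the client proposes): rejection yields 0 for the contractor; the client offers 0 and keeps 30.
Round 3 (the contractor proposes): the client can get 30 next round, worth 0.89 × 30 = 26.7 now, so the contractor offers 26.7, keeping 3.3.
Round 2 (the client proposes): the contractor can get 3.3 next round, worth 0.89 × 3.3 = 2.937 now; the client offers that and keeps 27.063.
So by rejecting in round 1, the client gets 27.063 next round, worth 0.89 × 27.063 = 24.08607 now.
Offer 22 < 24.08607, so the client rejects.

Reject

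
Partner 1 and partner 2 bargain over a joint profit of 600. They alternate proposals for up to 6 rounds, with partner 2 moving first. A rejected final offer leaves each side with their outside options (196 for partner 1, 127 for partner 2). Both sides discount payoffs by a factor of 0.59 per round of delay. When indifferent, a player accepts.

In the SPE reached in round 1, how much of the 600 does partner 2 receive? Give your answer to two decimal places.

370.52

Solve by backward induction from round 6.
Round 6 (partner 1 proposes): partner 2 gets 127 if talks fail, so partner 1 offers 127 and keeps 473.
Round 5 (partner 2 proposes): partner 1 can get 473 next round, worth 0.59 × 473 = 279.07 now; partner 2 offers that and keeps 320.93.
Round 4 (partner 1 proposes): partner 2 can get 320.93 next round, worth 0.59 × 320.93 = 189.3487 now, so partner 1 offers 189.3487, keeping 410.6513.
Round 3 (partner 2 proposes): partner 1 can get 410.6513 next round, worth 0.59 × 410.6513 = 242.284267 now; partner 2 offers that and keeps 357.715733.
Round 2 (partner 1 proposes): partner 2 can get 357.715733 next round, worth 0.59 × 357.715733 = 211.05228247 now, so partner 1 offers 211.05228247, keeping 388.94771753.
Round 1 (partner 2 proposes): partner 1 can get 388.94771753 next round, worth 0.59 × 388.94771753 = 229.4791533427 now. Partner 2 offers 229.4791533427 and keeps 600 − 229.4791533427 = 370.5208466573.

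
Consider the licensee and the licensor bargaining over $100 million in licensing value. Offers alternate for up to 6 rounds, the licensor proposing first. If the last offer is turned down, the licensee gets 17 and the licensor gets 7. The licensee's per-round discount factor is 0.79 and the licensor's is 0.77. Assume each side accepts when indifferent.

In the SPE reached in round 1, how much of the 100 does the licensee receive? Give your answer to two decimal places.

Round 6 (the licensee proposes): the licensor gets 7 if talks fail, so the licensee offers 7 and keeps 93.
Round 5 (the licensor proposes): the licensee can get 93 next round, worth 0.79 × 93 = 73.47 now, so the licensor offers 73.47, keeping 26.53.
Round 4 (the licensee proposes): the licensor can get 26.53 next round, worth 0.77 × 26.53 = 20.4281 now; the licensee offers that and keeps 79.5719.
Round 3 (the licensor proposes): the licensee can get 79.5719 next round, worth 0.79 × 79.5719 = 62.861801 now. The licensor offers 62.861801 and keeps 100 − 62.861801 = 37.138199.
Round 2 (the licensee proposes): the licensor can get 37.138199 next round, worth 0.77 × 37.138199 = 28.59641323 now; the licensee offers that and keeps 71.40358677.
Round 1 (the licensor proposes): the licensee can get 71.40358677 next round, worth 0.79 × 71.40358677 = 56.4088335483 now. The licensor offers 56.4088335483 and keeps 100 − 56.4088335483 = 43.5911664517.

56.41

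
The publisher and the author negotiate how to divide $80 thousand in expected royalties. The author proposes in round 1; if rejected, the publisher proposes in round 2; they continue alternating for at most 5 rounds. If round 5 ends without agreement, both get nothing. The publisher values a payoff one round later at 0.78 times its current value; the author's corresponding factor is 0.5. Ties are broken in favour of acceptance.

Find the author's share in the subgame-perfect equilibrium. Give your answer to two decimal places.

36.63

Round 5 (the author proposes): rejection yields 0 for the publisher; the author offers 0 and keeps 80.
Round 4 (the publisher proposes): the author can get 80 next round, worth 0.5 × 80 = 40 now; the publisher offers that and keeps 40.
Round 3 (the author proposes): the publisher can get 40 next round, worth 0.78 × 40 = 31.2 now. The author offers 31.2 and keeps 80 − 31.2 = 48.8.
Round 2 (the publisher proposes): the author can get 48.8 next round, worth 0.5 × 48.8 = 24.4 now, so the publisher offers 24.4, keeping 55.6.
Round 1 (the author proposes): the publisher can get 55.6 next round, worth 0.78 × 55.6 = 43.368 now. The author offers 43.368 and keeps 80 − 43.368 = 36.632.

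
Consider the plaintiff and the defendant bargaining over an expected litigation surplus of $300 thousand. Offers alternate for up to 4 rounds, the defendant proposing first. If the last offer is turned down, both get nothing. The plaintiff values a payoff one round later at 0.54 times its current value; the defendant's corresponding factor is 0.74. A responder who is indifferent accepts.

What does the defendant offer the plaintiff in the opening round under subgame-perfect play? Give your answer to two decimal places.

106.86

Round 4 (the plaintiff proposes): the defendant will accept anything ≥ 0, so the plaintiff offers 0 and keeps 300.
Round 3 (the defendant proposes): the plaintiff can get 300 next round, worth 0.54 × 300 = 162 now; the defendant offers that and keeps 138.
Round 2 (the plaintiff proposes): the defendant can get 138 next round, worth 0.74 × 138 = 102.12 now, so the plaintiff offers 102.12, keeping 197.88.
Round 1 (the defendant proposes): the plaintiff can get 197.88 next round, worth 0.54 × 197.88 = 106.8552 now. The defendant offers 106.8552 and keeps 300 − 106.8552 = 193.1448.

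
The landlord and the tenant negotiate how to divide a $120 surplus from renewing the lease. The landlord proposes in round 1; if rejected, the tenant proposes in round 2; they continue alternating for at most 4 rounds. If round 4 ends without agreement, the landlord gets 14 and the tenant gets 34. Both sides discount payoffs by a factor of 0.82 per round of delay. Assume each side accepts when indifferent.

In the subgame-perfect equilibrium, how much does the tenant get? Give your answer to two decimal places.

Round 4 (the tenant proposes): the landlord gets 14 if talks fail, so the tenant offers 14 and keeps 106.
Round 3 (the landlord proposes): the tenant can get 106 next round, worth 0.82 × 106 = 86.92 now, so the landlord offers 86.92, keeping 33.08.
Round 2 (the tenant proposes): the landlord can get 33.08 next round, worth 0.82 × 33.08 = 27.1256 now, so the tenant offers 27.1256, keeping 92.8744.
Round 1 (the landlord proposes): the tenant can get 92.8744 next round, worth 0.82 × 92.8744 = 76.157008 now; the landlord offers that and keeps 43.842992.

76.16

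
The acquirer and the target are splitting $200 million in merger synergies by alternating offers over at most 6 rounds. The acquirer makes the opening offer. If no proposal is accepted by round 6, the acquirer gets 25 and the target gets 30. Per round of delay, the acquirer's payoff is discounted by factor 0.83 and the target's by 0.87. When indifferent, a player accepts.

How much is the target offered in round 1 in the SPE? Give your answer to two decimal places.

130.33

Round 6 (the target proposes): the acquirer gets 25 if talks fail, so the target offers 25 and keeps 175.
Round 5 (the acquirer proposes): the target can get 175 next round, worth 0.87 × 175 = 152.25 now, so the acquirer offers 152.25, keeping 47.75.
Round 4 (the target proposes): the acquirer can get 47.75 next round, worth 0.83 × 47.75 = 39.6325 now, so the target offers 39.6325, keeping 160.3675.
Round 3 (the acquirer proposes): the target can get 160.3675 next round, worth 0.87 × 160.3675 = 139.519725 now, so the acquirer offers 139.519725, keeping 60.480275.
Round 2 (the target proposes): the acquirer can get 60.480275 next round, worth 0.83 × 60.480275 = 50.19862825 now. The target offers 50.19862825 and keeps 200 − 50.19862825 = 149.80137175.
Round 1 (the acquirer proposes): the target can get 149.80137175 next round, worth 0.87 × 149.80137175 = 130.3271934225 now. The acquirer offers 130.3271934225 and keeps 200 − 130.3271934225 = 69.6728065775.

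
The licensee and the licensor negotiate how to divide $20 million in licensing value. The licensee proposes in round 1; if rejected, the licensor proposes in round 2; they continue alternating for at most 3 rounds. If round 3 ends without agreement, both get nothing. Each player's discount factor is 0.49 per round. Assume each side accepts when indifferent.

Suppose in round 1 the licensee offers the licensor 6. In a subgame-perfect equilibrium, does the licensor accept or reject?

Round 3 (the licensee proposes): rejection yields 0 for the licensor; the licensee offers 0 and keeps 20.
Round 2 (the licensor proposes): the licensee can get 20 next round, worth 0.49 × 20 = 9.8 now, so the licensor offers 9.8, keeping 10.2.
So by rejecting in round 1, the licensor gets 10.2 next round, worth 0.49 × 10.2 = 4.998 now.
Offer 6 ≥ 4.998, so the licensor accepts.

Accept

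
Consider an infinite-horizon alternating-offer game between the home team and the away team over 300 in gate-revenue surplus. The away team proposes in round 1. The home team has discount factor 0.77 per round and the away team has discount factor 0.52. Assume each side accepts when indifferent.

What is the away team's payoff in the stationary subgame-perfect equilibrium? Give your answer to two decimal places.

115.08

Let x be the away team's share when the away team proposes and y be the home team's share when the home team proposes.
The home team accepts iff offered ≥ 0.77·y, so x = 300 − 0.77y. Symmetrically y = 300 − 0.52x.
Substituting: x = 300 − 0.77(300 − 0.52x), giving x(1 − 0.52·0.77) = 300(1 − 0.77).
So x = 300 × 0.23 / 0.5996 ≈ 115.0767, and the home team receives 300 − x ≈ 184.9233.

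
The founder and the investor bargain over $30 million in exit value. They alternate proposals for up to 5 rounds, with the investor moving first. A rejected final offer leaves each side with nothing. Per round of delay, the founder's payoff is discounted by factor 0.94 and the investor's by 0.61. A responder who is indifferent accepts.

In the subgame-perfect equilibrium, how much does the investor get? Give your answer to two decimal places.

Work backward from the last round.
Round 5 (the investor proposes): rejection yields 0 for the founder; the investor offers 0 and keeps 30.
Round 4 (the founder proposes): the investor can get 30 next round, worth 0.61 × 30 = 18.3 now, so the founder offers 18.3, keeping 11.7.
Round 3 (the investor proposes): the founder can get 11.7 next round, worth 0.94 × 11.7 = 10.998 now, so the investor offers 10.998, keeping 19.002.
Round 2 (the founder proposes): the investor can get 19.002 next round, worth 0.61 × 19.002 = 11.59122 now. The founder offers 11.59122 and keeps 30 − 11.59122 = 18.40878.
Round 1 (the investor proposes): the founder can get 18.40878 next round, worth 0.94 × 18.40878 = 17.3042532 now; the investor offers that and keeps 12.6957468.

12.70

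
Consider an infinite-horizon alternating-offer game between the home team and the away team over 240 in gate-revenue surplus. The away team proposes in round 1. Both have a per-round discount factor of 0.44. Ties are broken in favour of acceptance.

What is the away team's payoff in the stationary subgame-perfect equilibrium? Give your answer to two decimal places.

166.67

In a stationary SPE each proposer offers the other exactly their discounted continuation value.
If the away team keeps x when proposing and the home team keeps y when proposing, then x = 240 − 0.44y and y = 240 − 0.44x.
Solving: x = 240(1 − 0.44) / (1 − 0.44·0.44) = 134.4 / 0.8064 ≈ 166.6667.
The home team gets 240 − 166.6667 ≈ 73.3333.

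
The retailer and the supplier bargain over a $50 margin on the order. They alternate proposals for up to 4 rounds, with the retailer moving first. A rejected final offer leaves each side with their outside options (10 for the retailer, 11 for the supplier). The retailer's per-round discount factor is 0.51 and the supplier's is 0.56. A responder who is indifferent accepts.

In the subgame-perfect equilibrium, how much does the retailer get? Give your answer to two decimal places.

29.88

Round 4 (the supplier proposes): the retailer gets 10 if talks fail, so the supplier offers 10 and keeps 40.
Round 3 (the retailer proposes): the supplier can get 40 next round, worth 0.56 × 40 = 22.4 now. The retailer offers 22.4 and keeps 50 − 22.4 = 27.6.
Round 2 (the supplier proposes): the retailer can get 27.6 next round, worth 0.51 × 27.6 = 14.076 now. The supplier offers 14.076 and keeps 50 − 14.076 = 35.924.
Round 1 (the retailer proposes): the supplier can get 35.924 next round, worth 0.56 × 35.924 = 20.11744 now; the retailer offers that and keeps 29.88256.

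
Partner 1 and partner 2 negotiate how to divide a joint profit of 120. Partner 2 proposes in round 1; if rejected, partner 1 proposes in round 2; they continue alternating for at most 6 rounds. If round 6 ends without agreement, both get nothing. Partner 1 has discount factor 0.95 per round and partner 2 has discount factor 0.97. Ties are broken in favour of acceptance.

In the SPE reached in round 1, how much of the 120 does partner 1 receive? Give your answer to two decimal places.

103.38

Round 6 (partner 1 proposes): partner 2 will accept anything ≥ 0, so partner 1 offers 0 and keeps 120.
Round 5 (partner 2 proposes): partner 1 can get 120 next round, worth 0.95 × 120 = 114 now, so partner 2 offers 114, keeping 6.
Round 4 (partner 1 proposes): partner 2 can get 6 next round, worth 0.97 × 6 = 5.82 now, so partner 1 offers 5.82, keeping 114.18.
Round 3 (partner 2 proposes): partner 1 can get 114.18 next round, worth 0.95 × 114.18 = 108.471 now; partner 2 offers that and keeps 11.529.
Round 2 (partner 1 proposes): partner 2 can get 11.529 next round, worth 0.97 × 11.529 = 11.18313 now; partner 1 offers that and keeps 108.81687.
Round 1 (partner 2 proposes): partner 1 can get 108.81687 next round, worth 0.95 × 108.81687 = 103.3760265 now; partner 2 offers that and keeps 16.6239735.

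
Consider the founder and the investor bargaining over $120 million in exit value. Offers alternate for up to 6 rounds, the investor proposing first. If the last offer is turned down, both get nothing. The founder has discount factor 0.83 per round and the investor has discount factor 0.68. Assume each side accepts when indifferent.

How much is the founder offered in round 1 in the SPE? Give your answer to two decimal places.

Round 6 (the founder proposes): rejection yields 0 for the investor; the founder offers 0 and keeps 120.
Round 5 (the investor proposes): the founder can get 120 next round, worth 0.83 × 120 = 99.6 now, so the investor offers 99.6, keeping 20.4.
Round 4 (the founder proposes): the investor can get 20.4 next round, worth 0.68 × 20.4 = 13.872 now, so the founder offers 13.872, keeping 106.128.
Round 3 (the investor proposes): the founder can get 106.128 next round, worth 0.83 × 106.128 = 88.08624 now; the investor offers that and keeps 31.91376.
Round 2 (the founder proposes): the investor can get 31.91376 next round, worth 0.68 × 31.91376 = 21.7013568 now; the founder offers that and keeps 98.2986432.
Round 1 (the investor proposes): the founder can get 98.2986432 next round, worth 0.83 × 98.2986432 = 81.587873856 now; the investor offers that and keeps 38.412126144.

81.59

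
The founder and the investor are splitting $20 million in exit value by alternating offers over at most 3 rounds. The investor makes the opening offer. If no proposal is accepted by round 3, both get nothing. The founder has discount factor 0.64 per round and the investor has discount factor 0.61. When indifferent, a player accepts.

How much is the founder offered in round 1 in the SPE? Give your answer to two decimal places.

Round 3 (the investor proposes): the founder will accept anything ≥ 0, so the investor offers 0 and keeps 20.
Round 2 (the founder proposes): the investor can get 20 next round, worth 0.61 × 20 = 12.2 now, so the founder offers 12.2, keeping 7.8.
Round 1 (the investor proposes): the founder can get 7.8 next round, worth 0.64 × 7.8 = 4.992 now. The investor offers 4.992 and keeps 20 − 4.992 = 15.008.

4.99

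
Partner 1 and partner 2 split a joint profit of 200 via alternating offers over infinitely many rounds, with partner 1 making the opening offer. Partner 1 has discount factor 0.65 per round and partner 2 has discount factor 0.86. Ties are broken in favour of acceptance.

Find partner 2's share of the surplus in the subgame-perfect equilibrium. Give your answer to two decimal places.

When partner 1 proposes, partner 2 accepts any offer worth at least 0.86 times what partner 2 would get by proposing next round; and vice versa.
This gives x = 200 − 0.86y and y = 200 − 0.65x, where x and y are each side's share when it proposes.
Hence (1 − 0.86·0.65)x = 200(1 − 0.86), i.e. 0.441·x = 28.
x ≈ 63.4921; partner 2's share is 200 − x ≈ 136.5079.

136.51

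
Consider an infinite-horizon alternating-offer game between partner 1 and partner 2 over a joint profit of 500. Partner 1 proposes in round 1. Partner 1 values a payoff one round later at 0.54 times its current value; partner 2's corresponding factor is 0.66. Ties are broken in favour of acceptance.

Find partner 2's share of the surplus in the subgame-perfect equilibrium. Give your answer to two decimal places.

235.86

In a stationary SPE each proposer offers the other exactly their discounted continuation value.
If partner 1 keeps x when proposing and partner 2 keeps y when proposing, then x = 500 − 0.66y and y = 500 − 0.54x.
Solving: x = 500(1 − 0.66) / (1 − 0.54·0.66) = 170 / 0.6436 ≈ 264.1392.
Partner 2 gets 500 − 264.1392 ≈ 235.8608.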